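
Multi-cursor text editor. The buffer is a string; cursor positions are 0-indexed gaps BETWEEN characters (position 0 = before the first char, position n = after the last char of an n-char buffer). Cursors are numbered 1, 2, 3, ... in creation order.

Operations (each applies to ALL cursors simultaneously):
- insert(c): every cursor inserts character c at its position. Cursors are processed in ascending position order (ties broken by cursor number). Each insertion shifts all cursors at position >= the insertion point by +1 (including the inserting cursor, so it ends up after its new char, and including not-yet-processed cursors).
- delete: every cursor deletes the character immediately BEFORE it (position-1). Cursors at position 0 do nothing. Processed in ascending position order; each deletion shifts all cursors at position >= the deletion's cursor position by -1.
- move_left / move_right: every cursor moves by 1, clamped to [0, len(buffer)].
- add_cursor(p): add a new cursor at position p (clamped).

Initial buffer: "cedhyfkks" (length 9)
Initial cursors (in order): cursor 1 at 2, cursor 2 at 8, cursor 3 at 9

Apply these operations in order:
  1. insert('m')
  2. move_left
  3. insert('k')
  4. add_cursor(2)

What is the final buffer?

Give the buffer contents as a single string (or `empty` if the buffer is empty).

After op 1 (insert('m')): buffer="cemdhyfkkmsm" (len 12), cursors c1@3 c2@10 c3@12, authorship ..1......2.3
After op 2 (move_left): buffer="cemdhyfkkmsm" (len 12), cursors c1@2 c2@9 c3@11, authorship ..1......2.3
After op 3 (insert('k')): buffer="cekmdhyfkkkmskm" (len 15), cursors c1@3 c2@11 c3@14, authorship ..11......22.33
After op 4 (add_cursor(2)): buffer="cekmdhyfkkkmskm" (len 15), cursors c4@2 c1@3 c2@11 c3@14, authorship ..11......22.33

Answer: cekmdhyfkkkmskm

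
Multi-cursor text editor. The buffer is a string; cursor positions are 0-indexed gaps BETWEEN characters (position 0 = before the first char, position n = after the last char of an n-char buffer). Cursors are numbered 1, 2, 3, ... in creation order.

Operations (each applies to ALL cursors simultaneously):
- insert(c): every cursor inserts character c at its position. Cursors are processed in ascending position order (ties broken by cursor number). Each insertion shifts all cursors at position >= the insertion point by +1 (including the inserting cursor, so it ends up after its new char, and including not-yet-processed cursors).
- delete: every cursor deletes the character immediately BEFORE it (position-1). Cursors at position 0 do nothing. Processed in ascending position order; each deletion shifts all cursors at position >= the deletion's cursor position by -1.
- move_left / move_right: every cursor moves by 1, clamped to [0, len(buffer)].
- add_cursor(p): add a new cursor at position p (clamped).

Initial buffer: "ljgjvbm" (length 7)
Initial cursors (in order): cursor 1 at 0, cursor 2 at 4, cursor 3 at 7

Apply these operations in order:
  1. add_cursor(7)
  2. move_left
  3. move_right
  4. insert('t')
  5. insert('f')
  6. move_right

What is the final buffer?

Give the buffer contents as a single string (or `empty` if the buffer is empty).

Answer: ltfjgjtfvbmttff

Derivation:
After op 1 (add_cursor(7)): buffer="ljgjvbm" (len 7), cursors c1@0 c2@4 c3@7 c4@7, authorship .......
After op 2 (move_left): buffer="ljgjvbm" (len 7), cursors c1@0 c2@3 c3@6 c4@6, authorship .......
After op 3 (move_right): buffer="ljgjvbm" (len 7), cursors c1@1 c2@4 c3@7 c4@7, authorship .......
After op 4 (insert('t')): buffer="ltjgjtvbmtt" (len 11), cursors c1@2 c2@6 c3@11 c4@11, authorship .1...2...34
After op 5 (insert('f')): buffer="ltfjgjtfvbmttff" (len 15), cursors c1@3 c2@8 c3@15 c4@15, authorship .11...22...3434
After op 6 (move_right): buffer="ltfjgjtfvbmttff" (len 15), cursors c1@4 c2@9 c3@15 c4@15, authorship .11...22...3434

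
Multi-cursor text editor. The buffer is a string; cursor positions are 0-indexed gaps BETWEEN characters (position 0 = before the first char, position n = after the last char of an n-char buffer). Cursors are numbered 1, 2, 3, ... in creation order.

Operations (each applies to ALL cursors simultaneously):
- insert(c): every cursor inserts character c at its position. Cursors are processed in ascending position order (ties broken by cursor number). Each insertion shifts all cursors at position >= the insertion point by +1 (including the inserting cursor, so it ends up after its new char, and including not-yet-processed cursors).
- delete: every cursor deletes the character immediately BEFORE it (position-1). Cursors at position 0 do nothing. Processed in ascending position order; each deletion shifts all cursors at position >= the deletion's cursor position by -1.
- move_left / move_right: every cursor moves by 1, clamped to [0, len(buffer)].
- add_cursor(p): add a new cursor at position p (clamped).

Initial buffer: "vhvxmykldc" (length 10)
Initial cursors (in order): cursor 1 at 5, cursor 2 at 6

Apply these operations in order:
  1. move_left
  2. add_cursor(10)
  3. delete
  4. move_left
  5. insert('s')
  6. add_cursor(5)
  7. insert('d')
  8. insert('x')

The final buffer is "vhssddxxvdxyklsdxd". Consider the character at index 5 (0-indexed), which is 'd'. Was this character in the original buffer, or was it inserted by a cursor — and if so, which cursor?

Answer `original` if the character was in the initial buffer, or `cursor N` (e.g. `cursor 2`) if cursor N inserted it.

Answer: cursor 2

Derivation:
After op 1 (move_left): buffer="vhvxmykldc" (len 10), cursors c1@4 c2@5, authorship ..........
After op 2 (add_cursor(10)): buffer="vhvxmykldc" (len 10), cursors c1@4 c2@5 c3@10, authorship ..........
After op 3 (delete): buffer="vhvykld" (len 7), cursors c1@3 c2@3 c3@7, authorship .......
After op 4 (move_left): buffer="vhvykld" (len 7), cursors c1@2 c2@2 c3@6, authorship .......
After op 5 (insert('s')): buffer="vhssvyklsd" (len 10), cursors c1@4 c2@4 c3@9, authorship ..12....3.
After op 6 (add_cursor(5)): buffer="vhssvyklsd" (len 10), cursors c1@4 c2@4 c4@5 c3@9, authorship ..12....3.
After op 7 (insert('d')): buffer="vhssddvdyklsdd" (len 14), cursors c1@6 c2@6 c4@8 c3@13, authorship ..1212.4...33.
After op 8 (insert('x')): buffer="vhssddxxvdxyklsdxd" (len 18), cursors c1@8 c2@8 c4@11 c3@17, authorship ..121212.44...333.
Authorship (.=original, N=cursor N): . . 1 2 1 2 1 2 . 4 4 . . . 3 3 3 .
Index 5: author = 2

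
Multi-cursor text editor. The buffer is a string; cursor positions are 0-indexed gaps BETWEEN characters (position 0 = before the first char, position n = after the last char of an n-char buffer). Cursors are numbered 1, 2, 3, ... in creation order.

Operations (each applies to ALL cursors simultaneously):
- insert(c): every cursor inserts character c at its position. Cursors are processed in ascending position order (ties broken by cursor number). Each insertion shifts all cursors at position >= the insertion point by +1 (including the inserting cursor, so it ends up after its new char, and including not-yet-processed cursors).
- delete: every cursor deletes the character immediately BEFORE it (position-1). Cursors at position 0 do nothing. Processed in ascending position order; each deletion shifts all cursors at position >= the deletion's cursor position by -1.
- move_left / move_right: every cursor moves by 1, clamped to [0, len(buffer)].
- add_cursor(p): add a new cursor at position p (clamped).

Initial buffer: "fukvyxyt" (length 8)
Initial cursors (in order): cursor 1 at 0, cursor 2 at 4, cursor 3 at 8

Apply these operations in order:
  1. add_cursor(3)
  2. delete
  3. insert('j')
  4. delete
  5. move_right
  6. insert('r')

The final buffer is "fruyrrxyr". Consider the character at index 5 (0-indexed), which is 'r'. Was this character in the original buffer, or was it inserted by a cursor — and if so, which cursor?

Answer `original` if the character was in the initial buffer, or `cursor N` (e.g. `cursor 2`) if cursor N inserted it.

After op 1 (add_cursor(3)): buffer="fukvyxyt" (len 8), cursors c1@0 c4@3 c2@4 c3@8, authorship ........
After op 2 (delete): buffer="fuyxy" (len 5), cursors c1@0 c2@2 c4@2 c3@5, authorship .....
After op 3 (insert('j')): buffer="jfujjyxyj" (len 9), cursors c1@1 c2@5 c4@5 c3@9, authorship 1..24...3
After op 4 (delete): buffer="fuyxy" (len 5), cursors c1@0 c2@2 c4@2 c3@5, authorship .....
After op 5 (move_right): buffer="fuyxy" (len 5), cursors c1@1 c2@3 c4@3 c3@5, authorship .....
After op 6 (insert('r')): buffer="fruyrrxyr" (len 9), cursors c1@2 c2@6 c4@6 c3@9, authorship .1..24..3
Authorship (.=original, N=cursor N): . 1 . . 2 4 . . 3
Index 5: author = 4

Answer: cursor 4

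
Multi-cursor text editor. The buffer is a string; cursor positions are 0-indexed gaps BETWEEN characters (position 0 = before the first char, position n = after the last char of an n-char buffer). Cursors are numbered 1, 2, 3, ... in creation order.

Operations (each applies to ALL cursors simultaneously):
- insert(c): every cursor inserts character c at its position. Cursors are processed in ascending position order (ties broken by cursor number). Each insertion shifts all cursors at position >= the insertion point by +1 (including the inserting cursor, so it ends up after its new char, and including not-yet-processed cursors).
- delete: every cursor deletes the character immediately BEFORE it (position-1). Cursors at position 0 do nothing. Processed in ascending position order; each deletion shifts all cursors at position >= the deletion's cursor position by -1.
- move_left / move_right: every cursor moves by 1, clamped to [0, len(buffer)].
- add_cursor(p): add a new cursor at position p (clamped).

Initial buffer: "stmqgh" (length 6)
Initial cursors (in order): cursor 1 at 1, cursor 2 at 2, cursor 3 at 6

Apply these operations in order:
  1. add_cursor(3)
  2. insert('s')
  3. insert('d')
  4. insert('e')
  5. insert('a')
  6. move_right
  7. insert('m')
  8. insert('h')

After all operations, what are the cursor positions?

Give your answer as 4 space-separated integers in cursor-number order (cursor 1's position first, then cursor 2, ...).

Answer: 8 15 30 22

Derivation:
After op 1 (add_cursor(3)): buffer="stmqgh" (len 6), cursors c1@1 c2@2 c4@3 c3@6, authorship ......
After op 2 (insert('s')): buffer="sstsmsqghs" (len 10), cursors c1@2 c2@4 c4@6 c3@10, authorship .1.2.4...3
After op 3 (insert('d')): buffer="ssdtsdmsdqghsd" (len 14), cursors c1@3 c2@6 c4@9 c3@14, authorship .11.22.44...33
After op 4 (insert('e')): buffer="ssdetsdemsdeqghsde" (len 18), cursors c1@4 c2@8 c4@12 c3@18, authorship .111.222.444...333
After op 5 (insert('a')): buffer="ssdeatsdeamsdeaqghsdea" (len 22), cursors c1@5 c2@10 c4@15 c3@22, authorship .1111.2222.4444...3333
After op 6 (move_right): buffer="ssdeatsdeamsdeaqghsdea" (len 22), cursors c1@6 c2@11 c4@16 c3@22, authorship .1111.2222.4444...3333
After op 7 (insert('m')): buffer="ssdeatmsdeammsdeaqmghsdeam" (len 26), cursors c1@7 c2@13 c4@19 c3@26, authorship .1111.12222.24444.4..33333
After op 8 (insert('h')): buffer="ssdeatmhsdeammhsdeaqmhghsdeamh" (len 30), cursors c1@8 c2@15 c4@22 c3@30, authorship .1111.112222.224444.44..333333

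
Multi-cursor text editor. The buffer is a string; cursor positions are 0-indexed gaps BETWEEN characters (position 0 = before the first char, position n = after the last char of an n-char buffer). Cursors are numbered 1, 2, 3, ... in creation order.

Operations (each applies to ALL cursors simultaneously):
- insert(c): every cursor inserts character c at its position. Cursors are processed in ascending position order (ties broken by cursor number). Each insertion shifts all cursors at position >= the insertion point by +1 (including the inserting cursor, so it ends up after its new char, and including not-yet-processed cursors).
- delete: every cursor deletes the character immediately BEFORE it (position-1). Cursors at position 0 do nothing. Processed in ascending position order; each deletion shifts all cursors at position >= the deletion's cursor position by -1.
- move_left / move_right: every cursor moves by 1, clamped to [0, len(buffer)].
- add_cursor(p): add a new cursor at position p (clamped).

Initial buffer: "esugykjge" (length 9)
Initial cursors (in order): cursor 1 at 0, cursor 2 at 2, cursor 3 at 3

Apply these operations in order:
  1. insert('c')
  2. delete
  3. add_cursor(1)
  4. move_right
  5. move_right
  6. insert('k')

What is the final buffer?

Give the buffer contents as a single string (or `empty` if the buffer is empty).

Answer: eskukgkykkjge

Derivation:
After op 1 (insert('c')): buffer="cescucgykjge" (len 12), cursors c1@1 c2@4 c3@6, authorship 1..2.3......
After op 2 (delete): buffer="esugykjge" (len 9), cursors c1@0 c2@2 c3@3, authorship .........
After op 3 (add_cursor(1)): buffer="esugykjge" (len 9), cursors c1@0 c4@1 c2@2 c3@3, authorship .........
After op 4 (move_right): buffer="esugykjge" (len 9), cursors c1@1 c4@2 c2@3 c3@4, authorship .........
After op 5 (move_right): buffer="esugykjge" (len 9), cursors c1@2 c4@3 c2@4 c3@5, authorship .........
After op 6 (insert('k')): buffer="eskukgkykkjge" (len 13), cursors c1@3 c4@5 c2@7 c3@9, authorship ..1.4.2.3....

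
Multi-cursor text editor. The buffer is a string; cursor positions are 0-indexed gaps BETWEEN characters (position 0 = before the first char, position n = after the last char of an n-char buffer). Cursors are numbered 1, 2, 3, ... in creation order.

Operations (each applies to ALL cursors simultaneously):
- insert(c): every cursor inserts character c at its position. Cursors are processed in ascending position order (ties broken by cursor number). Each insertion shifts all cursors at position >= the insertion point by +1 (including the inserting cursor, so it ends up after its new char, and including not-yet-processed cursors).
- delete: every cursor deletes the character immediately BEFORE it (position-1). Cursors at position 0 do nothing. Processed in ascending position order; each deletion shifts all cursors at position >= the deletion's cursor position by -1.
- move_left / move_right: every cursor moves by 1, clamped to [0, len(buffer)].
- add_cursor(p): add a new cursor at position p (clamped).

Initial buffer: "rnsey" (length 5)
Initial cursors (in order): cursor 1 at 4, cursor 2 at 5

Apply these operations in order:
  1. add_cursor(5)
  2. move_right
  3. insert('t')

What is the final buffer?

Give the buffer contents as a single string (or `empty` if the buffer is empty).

Answer: rnseyttt

Derivation:
After op 1 (add_cursor(5)): buffer="rnsey" (len 5), cursors c1@4 c2@5 c3@5, authorship .....
After op 2 (move_right): buffer="rnsey" (len 5), cursors c1@5 c2@5 c3@5, authorship .....
After op 3 (insert('t')): buffer="rnseyttt" (len 8), cursors c1@8 c2@8 c3@8, authorship .....123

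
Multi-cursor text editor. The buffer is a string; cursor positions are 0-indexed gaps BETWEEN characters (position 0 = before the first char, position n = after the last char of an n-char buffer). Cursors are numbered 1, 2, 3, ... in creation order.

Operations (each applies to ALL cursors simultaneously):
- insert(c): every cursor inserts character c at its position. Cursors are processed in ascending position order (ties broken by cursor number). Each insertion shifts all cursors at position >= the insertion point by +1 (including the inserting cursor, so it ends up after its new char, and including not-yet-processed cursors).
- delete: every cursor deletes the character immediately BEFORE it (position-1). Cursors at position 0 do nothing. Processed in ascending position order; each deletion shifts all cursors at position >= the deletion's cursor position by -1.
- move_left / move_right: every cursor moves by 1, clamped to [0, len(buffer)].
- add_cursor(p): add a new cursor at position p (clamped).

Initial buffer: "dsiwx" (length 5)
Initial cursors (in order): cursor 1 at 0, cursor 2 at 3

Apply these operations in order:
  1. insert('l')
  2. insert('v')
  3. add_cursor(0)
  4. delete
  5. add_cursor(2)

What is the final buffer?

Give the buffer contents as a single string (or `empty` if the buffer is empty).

Answer: ldsilwx

Derivation:
After op 1 (insert('l')): buffer="ldsilwx" (len 7), cursors c1@1 c2@5, authorship 1...2..
After op 2 (insert('v')): buffer="lvdsilvwx" (len 9), cursors c1@2 c2@7, authorship 11...22..
After op 3 (add_cursor(0)): buffer="lvdsilvwx" (len 9), cursors c3@0 c1@2 c2@7, authorship 11...22..
After op 4 (delete): buffer="ldsilwx" (len 7), cursors c3@0 c1@1 c2@5, authorship 1...2..
After op 5 (add_cursor(2)): buffer="ldsilwx" (len 7), cursors c3@0 c1@1 c4@2 c2@5, authorship 1...2..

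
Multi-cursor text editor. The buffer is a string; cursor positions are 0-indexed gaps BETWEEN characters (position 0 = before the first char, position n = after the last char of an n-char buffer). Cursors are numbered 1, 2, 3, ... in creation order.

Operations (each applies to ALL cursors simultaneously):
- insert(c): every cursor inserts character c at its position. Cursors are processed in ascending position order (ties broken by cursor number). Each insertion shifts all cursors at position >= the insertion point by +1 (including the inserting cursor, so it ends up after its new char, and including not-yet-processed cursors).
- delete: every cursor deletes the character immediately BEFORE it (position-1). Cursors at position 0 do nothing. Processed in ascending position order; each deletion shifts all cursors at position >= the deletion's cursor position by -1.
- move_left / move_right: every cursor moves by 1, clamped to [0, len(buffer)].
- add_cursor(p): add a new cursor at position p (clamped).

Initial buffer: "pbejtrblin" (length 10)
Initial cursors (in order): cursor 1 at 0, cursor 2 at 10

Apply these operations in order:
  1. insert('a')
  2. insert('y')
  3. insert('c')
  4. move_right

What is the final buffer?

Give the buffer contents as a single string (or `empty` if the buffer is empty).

Answer: aycpbejtrblinayc

Derivation:
After op 1 (insert('a')): buffer="apbejtrblina" (len 12), cursors c1@1 c2@12, authorship 1..........2
After op 2 (insert('y')): buffer="aypbejtrblinay" (len 14), cursors c1@2 c2@14, authorship 11..........22
After op 3 (insert('c')): buffer="aycpbejtrblinayc" (len 16), cursors c1@3 c2@16, authorship 111..........222
After op 4 (move_right): buffer="aycpbejtrblinayc" (len 16), cursors c1@4 c2@16, authorship 111..........222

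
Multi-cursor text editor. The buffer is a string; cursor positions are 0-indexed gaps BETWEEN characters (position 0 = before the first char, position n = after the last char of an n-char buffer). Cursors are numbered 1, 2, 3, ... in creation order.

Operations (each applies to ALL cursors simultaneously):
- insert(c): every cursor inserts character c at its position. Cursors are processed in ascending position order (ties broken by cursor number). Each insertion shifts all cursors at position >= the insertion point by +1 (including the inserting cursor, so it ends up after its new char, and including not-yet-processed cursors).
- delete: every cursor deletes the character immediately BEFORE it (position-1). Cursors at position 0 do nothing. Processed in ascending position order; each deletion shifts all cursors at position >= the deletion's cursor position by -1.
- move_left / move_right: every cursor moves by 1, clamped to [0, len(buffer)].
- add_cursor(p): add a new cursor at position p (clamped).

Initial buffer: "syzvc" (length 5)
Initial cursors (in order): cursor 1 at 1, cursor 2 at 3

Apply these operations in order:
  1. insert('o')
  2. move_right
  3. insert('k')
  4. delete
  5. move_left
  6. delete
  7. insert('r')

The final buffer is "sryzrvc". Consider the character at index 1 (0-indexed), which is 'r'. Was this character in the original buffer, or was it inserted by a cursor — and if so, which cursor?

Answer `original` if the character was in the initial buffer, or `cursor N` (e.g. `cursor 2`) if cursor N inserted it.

After op 1 (insert('o')): buffer="soyzovc" (len 7), cursors c1@2 c2@5, authorship .1..2..
After op 2 (move_right): buffer="soyzovc" (len 7), cursors c1@3 c2@6, authorship .1..2..
After op 3 (insert('k')): buffer="soykzovkc" (len 9), cursors c1@4 c2@8, authorship .1.1.2.2.
After op 4 (delete): buffer="soyzovc" (len 7), cursors c1@3 c2@6, authorship .1..2..
After op 5 (move_left): buffer="soyzovc" (len 7), cursors c1@2 c2@5, authorship .1..2..
After op 6 (delete): buffer="syzvc" (len 5), cursors c1@1 c2@3, authorship .....
After op 7 (insert('r')): buffer="sryzrvc" (len 7), cursors c1@2 c2@5, authorship .1..2..
Authorship (.=original, N=cursor N): . 1 . . 2 . .
Index 1: author = 1

Answer: cursor 1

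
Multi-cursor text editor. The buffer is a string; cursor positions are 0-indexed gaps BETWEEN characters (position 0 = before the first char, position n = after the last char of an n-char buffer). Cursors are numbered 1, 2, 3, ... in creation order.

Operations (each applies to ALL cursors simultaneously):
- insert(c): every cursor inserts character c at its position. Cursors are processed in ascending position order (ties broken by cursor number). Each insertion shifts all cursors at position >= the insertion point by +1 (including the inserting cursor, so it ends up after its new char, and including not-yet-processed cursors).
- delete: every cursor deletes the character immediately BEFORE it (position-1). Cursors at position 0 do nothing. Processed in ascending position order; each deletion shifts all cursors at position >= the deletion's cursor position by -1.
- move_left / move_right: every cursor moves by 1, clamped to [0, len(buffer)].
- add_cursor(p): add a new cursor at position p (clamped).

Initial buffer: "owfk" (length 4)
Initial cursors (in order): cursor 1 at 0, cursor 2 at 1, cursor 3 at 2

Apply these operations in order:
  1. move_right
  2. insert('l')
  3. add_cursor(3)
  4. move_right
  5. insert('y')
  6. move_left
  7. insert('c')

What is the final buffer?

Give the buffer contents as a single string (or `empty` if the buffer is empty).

After op 1 (move_right): buffer="owfk" (len 4), cursors c1@1 c2@2 c3@3, authorship ....
After op 2 (insert('l')): buffer="olwlflk" (len 7), cursors c1@2 c2@4 c3@6, authorship .1.2.3.
After op 3 (add_cursor(3)): buffer="olwlflk" (len 7), cursors c1@2 c4@3 c2@4 c3@6, authorship .1.2.3.
After op 4 (move_right): buffer="olwlflk" (len 7), cursors c1@3 c4@4 c2@5 c3@7, authorship .1.2.3.
After op 5 (insert('y')): buffer="olwylyfylky" (len 11), cursors c1@4 c4@6 c2@8 c3@11, authorship .1.124.23.3
After op 6 (move_left): buffer="olwylyfylky" (len 11), cursors c1@3 c4@5 c2@7 c3@10, authorship .1.124.23.3
After op 7 (insert('c')): buffer="olwcylcyfcylkcy" (len 15), cursors c1@4 c4@7 c2@10 c3@14, authorship .1.11244.223.33

Answer: olwcylcyfcylkcy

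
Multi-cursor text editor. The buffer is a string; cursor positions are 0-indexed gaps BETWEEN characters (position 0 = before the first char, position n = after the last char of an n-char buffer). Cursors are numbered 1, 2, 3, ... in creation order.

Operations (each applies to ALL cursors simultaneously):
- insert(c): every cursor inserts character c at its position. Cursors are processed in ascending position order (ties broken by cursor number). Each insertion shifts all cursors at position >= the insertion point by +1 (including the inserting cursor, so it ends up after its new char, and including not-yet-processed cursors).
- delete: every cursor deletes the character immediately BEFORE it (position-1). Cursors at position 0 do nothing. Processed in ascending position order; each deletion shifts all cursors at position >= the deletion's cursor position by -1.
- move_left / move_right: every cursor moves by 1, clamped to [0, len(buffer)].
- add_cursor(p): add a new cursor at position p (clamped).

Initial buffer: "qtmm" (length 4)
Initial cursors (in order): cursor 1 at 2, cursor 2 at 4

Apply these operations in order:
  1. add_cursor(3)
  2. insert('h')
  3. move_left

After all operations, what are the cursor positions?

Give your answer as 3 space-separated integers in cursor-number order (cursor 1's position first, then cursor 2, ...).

Answer: 2 6 4

Derivation:
After op 1 (add_cursor(3)): buffer="qtmm" (len 4), cursors c1@2 c3@3 c2@4, authorship ....
After op 2 (insert('h')): buffer="qthmhmh" (len 7), cursors c1@3 c3@5 c2@7, authorship ..1.3.2
After op 3 (move_left): buffer="qthmhmh" (len 7), cursors c1@2 c3@4 c2@6, authorship ..1.3.2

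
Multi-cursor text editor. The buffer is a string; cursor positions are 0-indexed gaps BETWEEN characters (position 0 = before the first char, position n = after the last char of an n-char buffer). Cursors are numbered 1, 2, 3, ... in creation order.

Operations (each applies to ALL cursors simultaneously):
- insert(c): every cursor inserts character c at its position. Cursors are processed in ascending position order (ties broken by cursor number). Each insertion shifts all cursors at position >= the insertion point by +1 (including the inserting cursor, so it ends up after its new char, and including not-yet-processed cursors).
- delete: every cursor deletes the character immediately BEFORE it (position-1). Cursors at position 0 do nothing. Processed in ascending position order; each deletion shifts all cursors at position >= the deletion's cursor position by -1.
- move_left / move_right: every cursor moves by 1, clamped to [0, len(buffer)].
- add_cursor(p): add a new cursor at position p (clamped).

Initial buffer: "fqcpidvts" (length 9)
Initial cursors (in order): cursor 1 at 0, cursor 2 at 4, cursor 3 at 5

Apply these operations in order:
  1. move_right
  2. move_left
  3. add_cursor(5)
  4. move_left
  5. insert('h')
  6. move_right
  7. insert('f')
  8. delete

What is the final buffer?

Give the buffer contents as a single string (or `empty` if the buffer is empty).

Answer: hfqchphhidvts

Derivation:
After op 1 (move_right): buffer="fqcpidvts" (len 9), cursors c1@1 c2@5 c3@6, authorship .........
After op 2 (move_left): buffer="fqcpidvts" (len 9), cursors c1@0 c2@4 c3@5, authorship .........
After op 3 (add_cursor(5)): buffer="fqcpidvts" (len 9), cursors c1@0 c2@4 c3@5 c4@5, authorship .........
After op 4 (move_left): buffer="fqcpidvts" (len 9), cursors c1@0 c2@3 c3@4 c4@4, authorship .........
After op 5 (insert('h')): buffer="hfqchphhidvts" (len 13), cursors c1@1 c2@5 c3@8 c4@8, authorship 1...2.34.....
After op 6 (move_right): buffer="hfqchphhidvts" (len 13), cursors c1@2 c2@6 c3@9 c4@9, authorship 1...2.34.....
After op 7 (insert('f')): buffer="hffqchpfhhiffdvts" (len 17), cursors c1@3 c2@8 c3@13 c4@13, authorship 1.1..2.234.34....
After op 8 (delete): buffer="hfqchphhidvts" (len 13), cursors c1@2 c2@6 c3@9 c4@9, authorship 1...2.34.....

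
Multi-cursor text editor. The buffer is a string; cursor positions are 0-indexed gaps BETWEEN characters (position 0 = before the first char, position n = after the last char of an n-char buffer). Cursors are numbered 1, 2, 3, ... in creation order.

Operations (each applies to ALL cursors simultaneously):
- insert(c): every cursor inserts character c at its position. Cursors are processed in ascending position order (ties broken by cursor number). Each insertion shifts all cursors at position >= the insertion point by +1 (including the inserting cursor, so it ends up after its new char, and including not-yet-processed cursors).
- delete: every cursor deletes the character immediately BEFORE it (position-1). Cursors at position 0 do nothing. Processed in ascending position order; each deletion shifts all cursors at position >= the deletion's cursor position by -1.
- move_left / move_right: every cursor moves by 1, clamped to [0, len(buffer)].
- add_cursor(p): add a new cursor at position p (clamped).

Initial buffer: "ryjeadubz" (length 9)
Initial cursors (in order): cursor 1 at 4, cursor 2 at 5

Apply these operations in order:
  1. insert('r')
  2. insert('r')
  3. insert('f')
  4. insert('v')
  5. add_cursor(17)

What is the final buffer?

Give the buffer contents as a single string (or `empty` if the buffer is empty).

Answer: ryjerrfvarrfvdubz

Derivation:
After op 1 (insert('r')): buffer="ryjerardubz" (len 11), cursors c1@5 c2@7, authorship ....1.2....
After op 2 (insert('r')): buffer="ryjerrarrdubz" (len 13), cursors c1@6 c2@9, authorship ....11.22....
After op 3 (insert('f')): buffer="ryjerrfarrfdubz" (len 15), cursors c1@7 c2@11, authorship ....111.222....
After op 4 (insert('v')): buffer="ryjerrfvarrfvdubz" (len 17), cursors c1@8 c2@13, authorship ....1111.2222....
After op 5 (add_cursor(17)): buffer="ryjerrfvarrfvdubz" (len 17), cursors c1@8 c2@13 c3@17, authorship ....1111.2222....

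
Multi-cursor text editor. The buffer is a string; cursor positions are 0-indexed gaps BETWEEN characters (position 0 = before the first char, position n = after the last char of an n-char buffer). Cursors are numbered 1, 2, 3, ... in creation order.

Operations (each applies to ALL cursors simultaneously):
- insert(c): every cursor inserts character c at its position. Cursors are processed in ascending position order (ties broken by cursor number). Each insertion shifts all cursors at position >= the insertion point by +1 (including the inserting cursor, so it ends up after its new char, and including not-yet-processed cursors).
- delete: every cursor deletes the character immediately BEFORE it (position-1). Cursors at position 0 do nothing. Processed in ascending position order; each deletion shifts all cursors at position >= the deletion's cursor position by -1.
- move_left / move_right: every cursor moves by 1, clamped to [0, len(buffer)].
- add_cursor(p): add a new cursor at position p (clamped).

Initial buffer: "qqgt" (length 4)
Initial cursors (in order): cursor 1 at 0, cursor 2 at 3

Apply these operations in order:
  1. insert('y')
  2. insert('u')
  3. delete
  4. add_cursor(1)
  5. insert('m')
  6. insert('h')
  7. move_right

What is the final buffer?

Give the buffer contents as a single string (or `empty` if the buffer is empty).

Answer: ymmhhqqgymht

Derivation:
After op 1 (insert('y')): buffer="yqqgyt" (len 6), cursors c1@1 c2@5, authorship 1...2.
After op 2 (insert('u')): buffer="yuqqgyut" (len 8), cursors c1@2 c2@7, authorship 11...22.
After op 3 (delete): buffer="yqqgyt" (len 6), cursors c1@1 c2@5, authorship 1...2.
After op 4 (add_cursor(1)): buffer="yqqgyt" (len 6), cursors c1@1 c3@1 c2@5, authorship 1...2.
After op 5 (insert('m')): buffer="ymmqqgymt" (len 9), cursors c1@3 c3@3 c2@8, authorship 113...22.
After op 6 (insert('h')): buffer="ymmhhqqgymht" (len 12), cursors c1@5 c3@5 c2@11, authorship 11313...222.
After op 7 (move_right): buffer="ymmhhqqgymht" (len 12), cursors c1@6 c3@6 c2@12, authorship 11313...222.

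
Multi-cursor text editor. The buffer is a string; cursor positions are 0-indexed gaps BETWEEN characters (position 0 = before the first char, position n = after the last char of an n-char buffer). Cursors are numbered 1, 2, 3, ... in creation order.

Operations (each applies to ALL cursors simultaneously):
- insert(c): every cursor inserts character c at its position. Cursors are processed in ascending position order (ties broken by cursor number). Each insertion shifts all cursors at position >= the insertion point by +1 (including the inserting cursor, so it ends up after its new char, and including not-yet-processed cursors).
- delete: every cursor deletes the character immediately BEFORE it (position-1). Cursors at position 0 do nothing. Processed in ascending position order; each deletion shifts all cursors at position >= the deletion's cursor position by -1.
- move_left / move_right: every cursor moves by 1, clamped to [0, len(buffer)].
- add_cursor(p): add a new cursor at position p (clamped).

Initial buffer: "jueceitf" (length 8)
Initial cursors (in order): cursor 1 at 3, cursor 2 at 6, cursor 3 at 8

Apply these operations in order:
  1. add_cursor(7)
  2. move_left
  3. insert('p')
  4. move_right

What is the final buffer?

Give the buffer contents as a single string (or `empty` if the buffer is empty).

After op 1 (add_cursor(7)): buffer="jueceitf" (len 8), cursors c1@3 c2@6 c4@7 c3@8, authorship ........
After op 2 (move_left): buffer="jueceitf" (len 8), cursors c1@2 c2@5 c4@6 c3@7, authorship ........
After op 3 (insert('p')): buffer="jupecepiptpf" (len 12), cursors c1@3 c2@7 c4@9 c3@11, authorship ..1...2.4.3.
After op 4 (move_right): buffer="jupecepiptpf" (len 12), cursors c1@4 c2@8 c4@10 c3@12, authorship ..1...2.4.3.

Answer: jupecepiptpf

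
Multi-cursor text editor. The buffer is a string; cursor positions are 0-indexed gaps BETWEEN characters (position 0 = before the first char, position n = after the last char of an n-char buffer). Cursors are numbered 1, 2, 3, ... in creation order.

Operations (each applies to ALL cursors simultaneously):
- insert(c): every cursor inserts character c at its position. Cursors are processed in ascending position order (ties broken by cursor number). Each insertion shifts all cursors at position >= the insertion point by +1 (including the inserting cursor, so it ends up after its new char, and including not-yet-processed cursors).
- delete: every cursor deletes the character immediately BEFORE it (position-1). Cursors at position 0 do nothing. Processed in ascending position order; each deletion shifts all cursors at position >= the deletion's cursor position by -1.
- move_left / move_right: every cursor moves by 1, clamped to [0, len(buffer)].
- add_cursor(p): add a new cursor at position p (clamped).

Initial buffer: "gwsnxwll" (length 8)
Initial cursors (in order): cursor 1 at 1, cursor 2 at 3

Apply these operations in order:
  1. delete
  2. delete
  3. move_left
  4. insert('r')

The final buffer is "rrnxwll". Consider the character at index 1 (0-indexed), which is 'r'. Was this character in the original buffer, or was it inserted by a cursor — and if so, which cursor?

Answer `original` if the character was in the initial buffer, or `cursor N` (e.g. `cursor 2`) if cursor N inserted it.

Answer: cursor 2

Derivation:
After op 1 (delete): buffer="wnxwll" (len 6), cursors c1@0 c2@1, authorship ......
After op 2 (delete): buffer="nxwll" (len 5), cursors c1@0 c2@0, authorship .....
After op 3 (move_left): buffer="nxwll" (len 5), cursors c1@0 c2@0, authorship .....
After op 4 (insert('r')): buffer="rrnxwll" (len 7), cursors c1@2 c2@2, authorship 12.....
Authorship (.=original, N=cursor N): 1 2 . . . . .
Index 1: author = 2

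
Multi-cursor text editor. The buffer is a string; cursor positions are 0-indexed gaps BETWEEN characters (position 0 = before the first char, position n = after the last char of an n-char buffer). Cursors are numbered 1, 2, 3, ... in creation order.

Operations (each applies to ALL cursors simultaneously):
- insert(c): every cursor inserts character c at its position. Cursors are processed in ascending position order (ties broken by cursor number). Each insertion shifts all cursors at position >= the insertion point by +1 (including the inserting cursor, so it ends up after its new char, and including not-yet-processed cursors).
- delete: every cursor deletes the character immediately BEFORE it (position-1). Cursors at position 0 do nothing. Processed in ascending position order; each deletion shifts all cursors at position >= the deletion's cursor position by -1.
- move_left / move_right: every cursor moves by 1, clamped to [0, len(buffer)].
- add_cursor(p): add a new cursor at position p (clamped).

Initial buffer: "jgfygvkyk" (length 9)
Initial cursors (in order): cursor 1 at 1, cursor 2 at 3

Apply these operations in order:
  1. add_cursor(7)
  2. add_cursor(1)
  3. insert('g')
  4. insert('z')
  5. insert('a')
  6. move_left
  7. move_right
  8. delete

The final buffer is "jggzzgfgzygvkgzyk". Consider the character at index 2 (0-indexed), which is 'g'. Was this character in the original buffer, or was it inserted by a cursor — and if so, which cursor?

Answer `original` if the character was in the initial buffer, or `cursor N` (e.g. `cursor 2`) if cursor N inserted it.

After op 1 (add_cursor(7)): buffer="jgfygvkyk" (len 9), cursors c1@1 c2@3 c3@7, authorship .........
After op 2 (add_cursor(1)): buffer="jgfygvkyk" (len 9), cursors c1@1 c4@1 c2@3 c3@7, authorship .........
After op 3 (insert('g')): buffer="jgggfgygvkgyk" (len 13), cursors c1@3 c4@3 c2@6 c3@11, authorship .14..2....3..
After op 4 (insert('z')): buffer="jggzzgfgzygvkgzyk" (len 17), cursors c1@5 c4@5 c2@9 c3@15, authorship .1414..22....33..
After op 5 (insert('a')): buffer="jggzzaagfgzaygvkgzayk" (len 21), cursors c1@7 c4@7 c2@12 c3@19, authorship .141414..222....333..
After op 6 (move_left): buffer="jggzzaagfgzaygvkgzayk" (len 21), cursors c1@6 c4@6 c2@11 c3@18, authorship .141414..222....333..
After op 7 (move_right): buffer="jggzzaagfgzaygvkgzayk" (len 21), cursors c1@7 c4@7 c2@12 c3@19, authorship .141414..222....333..
After op 8 (delete): buffer="jggzzgfgzygvkgzyk" (len 17), cursors c1@5 c4@5 c2@9 c3@15, authorship .1414..22....33..
Authorship (.=original, N=cursor N): . 1 4 1 4 . . 2 2 . . . . 3 3 . .
Index 2: author = 4

Answer: cursor 4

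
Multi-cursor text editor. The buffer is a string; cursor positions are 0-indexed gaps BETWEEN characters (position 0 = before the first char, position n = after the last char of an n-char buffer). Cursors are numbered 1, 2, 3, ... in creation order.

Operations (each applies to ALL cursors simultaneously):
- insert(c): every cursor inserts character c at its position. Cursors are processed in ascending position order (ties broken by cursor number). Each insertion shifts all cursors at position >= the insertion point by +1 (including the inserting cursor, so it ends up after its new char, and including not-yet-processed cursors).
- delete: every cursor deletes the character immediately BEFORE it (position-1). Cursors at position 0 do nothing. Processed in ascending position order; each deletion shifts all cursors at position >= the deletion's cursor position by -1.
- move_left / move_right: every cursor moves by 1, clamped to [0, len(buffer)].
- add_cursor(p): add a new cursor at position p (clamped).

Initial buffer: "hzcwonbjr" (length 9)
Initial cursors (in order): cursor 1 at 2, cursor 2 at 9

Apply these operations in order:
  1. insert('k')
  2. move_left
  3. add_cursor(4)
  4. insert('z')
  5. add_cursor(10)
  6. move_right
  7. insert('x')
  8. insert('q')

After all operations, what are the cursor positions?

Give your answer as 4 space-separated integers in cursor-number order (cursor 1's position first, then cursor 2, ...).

After op 1 (insert('k')): buffer="hzkcwonbjrk" (len 11), cursors c1@3 c2@11, authorship ..1.......2
After op 2 (move_left): buffer="hzkcwonbjrk" (len 11), cursors c1@2 c2@10, authorship ..1.......2
After op 3 (add_cursor(4)): buffer="hzkcwonbjrk" (len 11), cursors c1@2 c3@4 c2@10, authorship ..1.......2
After op 4 (insert('z')): buffer="hzzkczwonbjrzk" (len 14), cursors c1@3 c3@6 c2@13, authorship ..11.3......22
After op 5 (add_cursor(10)): buffer="hzzkczwonbjrzk" (len 14), cursors c1@3 c3@6 c4@10 c2@13, authorship ..11.3......22
After op 6 (move_right): buffer="hzzkczwonbjrzk" (len 14), cursors c1@4 c3@7 c4@11 c2@14, authorship ..11.3......22
After op 7 (insert('x')): buffer="hzzkxczwxonbjxrzkx" (len 18), cursors c1@5 c3@9 c4@14 c2@18, authorship ..111.3.3....4.222
After op 8 (insert('q')): buffer="hzzkxqczwxqonbjxqrzkxq" (len 22), cursors c1@6 c3@11 c4@17 c2@22, authorship ..1111.3.33....44.2222

Answer: 6 22 11 17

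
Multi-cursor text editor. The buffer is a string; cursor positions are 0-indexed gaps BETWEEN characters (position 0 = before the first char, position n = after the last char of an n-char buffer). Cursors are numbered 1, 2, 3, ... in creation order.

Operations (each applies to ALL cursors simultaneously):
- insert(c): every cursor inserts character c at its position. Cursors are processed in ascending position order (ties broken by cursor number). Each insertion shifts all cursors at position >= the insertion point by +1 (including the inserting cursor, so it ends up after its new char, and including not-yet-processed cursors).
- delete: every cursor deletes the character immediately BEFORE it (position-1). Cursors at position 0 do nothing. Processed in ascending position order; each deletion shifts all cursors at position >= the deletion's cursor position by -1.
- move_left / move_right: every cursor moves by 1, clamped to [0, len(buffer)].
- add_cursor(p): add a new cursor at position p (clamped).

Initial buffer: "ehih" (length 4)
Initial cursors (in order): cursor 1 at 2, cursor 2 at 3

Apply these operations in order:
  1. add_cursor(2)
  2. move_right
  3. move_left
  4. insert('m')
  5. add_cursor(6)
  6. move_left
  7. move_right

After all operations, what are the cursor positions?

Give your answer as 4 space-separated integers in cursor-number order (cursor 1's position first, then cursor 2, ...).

Answer: 4 6 4 6

Derivation:
After op 1 (add_cursor(2)): buffer="ehih" (len 4), cursors c1@2 c3@2 c2@3, authorship ....
After op 2 (move_right): buffer="ehih" (len 4), cursors c1@3 c3@3 c2@4, authorship ....
After op 3 (move_left): buffer="ehih" (len 4), cursors c1@2 c3@2 c2@3, authorship ....
After op 4 (insert('m')): buffer="ehmmimh" (len 7), cursors c1@4 c3@4 c2@6, authorship ..13.2.
After op 5 (add_cursor(6)): buffer="ehmmimh" (len 7), cursors c1@4 c3@4 c2@6 c4@6, authorship ..13.2.
After op 6 (move_left): buffer="ehmmimh" (len 7), cursors c1@3 c3@3 c2@5 c4@5, authorship ..13.2.
After op 7 (move_right): buffer="ehmmimh" (len 7), cursors c1@4 c3@4 c2@6 c4@6, authorship ..13.2.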